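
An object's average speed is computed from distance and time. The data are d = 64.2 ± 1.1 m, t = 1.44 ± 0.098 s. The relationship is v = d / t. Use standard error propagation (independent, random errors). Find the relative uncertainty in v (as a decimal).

For a monomial v ∝ d, t^-1, fractional errors add in quadrature:
  (1·δd/d)² = (1×0.0171)² = 0.000294;  (-1·δt/t)² = (-1×0.0681)² = 0.00463
δv/v = √(0.00493) = 0.0702

0.0702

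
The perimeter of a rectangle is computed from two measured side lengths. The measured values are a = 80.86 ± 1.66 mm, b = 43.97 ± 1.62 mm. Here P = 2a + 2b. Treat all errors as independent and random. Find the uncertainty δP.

P is a linear combination, so absolute uncertainties add in quadrature:
  (2·δa)² = 11.0;  (2·δb)² = 10.5
δP = √(21.5) = 4.64 mm

4.64 mm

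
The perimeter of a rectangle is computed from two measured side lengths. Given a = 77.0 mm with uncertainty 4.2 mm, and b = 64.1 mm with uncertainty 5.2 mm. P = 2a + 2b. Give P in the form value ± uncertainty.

Each term contributes (cᵢ δxᵢ)² to (δP)²:
  (2·δa)² = 70.6;  (2·δb)² = 108
δP = √(179) = 13.4 mm
P = 282 mm.

282 ± 13.4 mm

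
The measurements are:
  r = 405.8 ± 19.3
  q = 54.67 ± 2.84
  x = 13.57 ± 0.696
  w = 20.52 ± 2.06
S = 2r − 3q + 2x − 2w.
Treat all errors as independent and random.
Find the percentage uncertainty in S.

S is a linear combination, so absolute uncertainties add in quadrature:
  (2·δr)² = 1490;  (3·δq)² = 72.6;  (2·δx)² = 1.94;  (2·δw)² = 17.0
δS = √(1580) = 39.8
S = 633.7, so δS/S = 39.8/633.7 = 0.0628.

6.28%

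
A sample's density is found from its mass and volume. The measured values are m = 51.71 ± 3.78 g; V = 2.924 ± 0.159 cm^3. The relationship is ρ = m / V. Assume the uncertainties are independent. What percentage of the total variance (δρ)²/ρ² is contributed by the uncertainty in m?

64.4%

(δρ/ρ)² = (1·δm/m)² + (-1·δV/V)²
  m term: (1×0.0731)² = 0.00534
  V term: (-1×0.0544)² = 0.00296
Total = 0.00830. Share from m = 0.00534/0.00830 = 0.644.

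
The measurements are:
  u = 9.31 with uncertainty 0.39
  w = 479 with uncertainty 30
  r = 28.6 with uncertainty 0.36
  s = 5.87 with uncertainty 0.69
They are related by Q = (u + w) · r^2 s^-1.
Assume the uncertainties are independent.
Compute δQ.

Let h = u + w = 488. δh = √(δu² + δw²) = √(0.152 + 900) = 30.0, so δh/h = 0.0614.
Q is then a monomial in h, r, s:
δQ/Q = √((δh/h)² + (2·δr/r)² + (-1·δs/s)²) = √(0.00378 + 0.000634 + 0.0138) = 0.135
Q = 68000, so δQ = 0.135 × 68000 = 9190.

9190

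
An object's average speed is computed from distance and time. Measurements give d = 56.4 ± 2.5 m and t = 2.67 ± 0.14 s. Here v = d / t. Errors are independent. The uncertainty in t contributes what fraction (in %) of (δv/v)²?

(δv/v)² = (1·δd/d)² + (-1·δt/t)²
  d term: (1×0.0443)² = 0.00196
  t term: (-1×0.0524)² = 0.00275
Total = 0.00471. Share from t = 0.00275/0.00471 = 0.583.

58.3%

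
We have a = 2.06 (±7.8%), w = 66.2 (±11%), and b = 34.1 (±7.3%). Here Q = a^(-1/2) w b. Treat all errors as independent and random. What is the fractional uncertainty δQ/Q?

0.138

Since Q is a product/quotient, work with relative uncertainties:
  (−½·δa/a)² = (-0.5×0.0780)² = 0.00152;  (1·δw/w)² = (1×0.110)² = 0.0121;  (1·δb/b)² = (1×0.0730)² = 0.00533
δQ/Q = √(0.0189) = 0.138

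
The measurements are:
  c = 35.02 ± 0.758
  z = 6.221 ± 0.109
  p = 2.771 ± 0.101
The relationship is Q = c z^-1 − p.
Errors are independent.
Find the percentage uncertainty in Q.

Let w = c·z^-1 = 5.629. δw/w = √((1·δc/c)² + (-1·δz/z)²) = √(0.000468 + 0.000307) = 0.0278, so δw = 0.157.
Q = w − p: δQ = √(δw² + δp²) = √(0.0246 + 0.0102) = 0.186
Q = 2.858, so δQ/Q = 0.186/2.858 = 0.0652.

6.52%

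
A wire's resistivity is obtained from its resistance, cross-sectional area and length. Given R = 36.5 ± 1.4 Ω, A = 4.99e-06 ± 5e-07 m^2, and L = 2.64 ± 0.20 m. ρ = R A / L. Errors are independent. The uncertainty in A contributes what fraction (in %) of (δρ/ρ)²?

58.2%

(δρ/ρ)² = (1·δR/R)² + (1·δA/A)² + (-1·δL/L)²
  R term: (1×0.0384)² = 0.00147
  A term: (1×0.100)² = 0.0100
  L term: (-1×0.0758)² = 0.00574
Total = 0.0173. Share from A = 0.0100/0.0173 = 0.582.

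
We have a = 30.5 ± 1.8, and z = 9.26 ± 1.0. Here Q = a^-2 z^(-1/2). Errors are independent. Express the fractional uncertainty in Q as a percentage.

13.0%

Products/powers → add relative errors in quadrature, weighted by exponent:
  (-2·δa/a)² = (-2×0.0590)² = 0.0139;  (−½·δz/z)² = (-0.5×0.108)² = 0.00292
δQ/Q = √(0.0168) = 0.130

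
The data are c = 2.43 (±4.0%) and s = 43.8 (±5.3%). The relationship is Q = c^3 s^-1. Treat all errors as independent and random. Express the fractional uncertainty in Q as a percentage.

For a monomial Q ∝ c^3, s^-1, fractional errors add in quadrature:
  (3·δc/c)² = (3×0.0400)² = 0.0144;  (-1·δs/s)² = (-1×0.0530)² = 0.00281
δQ/Q = √(0.0172) = 0.131

13.1%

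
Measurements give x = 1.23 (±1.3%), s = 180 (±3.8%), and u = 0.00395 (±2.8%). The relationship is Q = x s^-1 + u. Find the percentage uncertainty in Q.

Let p = x·s^-1 = 0.00683. δp/p = √((1·δx/x)² + (-1·δs/s)²) = √(0.000169 + 0.00144) = 0.0402, so δp = 0.000274.
Q = p + u: δQ = √(δp² + δu²) = √(7.53e-08 + 1.22e-08) = 0.000296
Q = 0.0108, so δQ/Q = 0.000296/0.0108 = 0.0274.

2.74%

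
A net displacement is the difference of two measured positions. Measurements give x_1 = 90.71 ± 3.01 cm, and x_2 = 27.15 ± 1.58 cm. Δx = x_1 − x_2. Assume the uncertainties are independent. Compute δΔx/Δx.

0.0535

For a sum/difference, combine absolute errors in quadrature:
  (δx_1)² = 9.06;  (δx_2)² = 2.50
δΔx = √(11.6) = 3.40 cm
Δx = 63.56 cm, so δΔx/Δx = 3.40/63.56 = 0.0535.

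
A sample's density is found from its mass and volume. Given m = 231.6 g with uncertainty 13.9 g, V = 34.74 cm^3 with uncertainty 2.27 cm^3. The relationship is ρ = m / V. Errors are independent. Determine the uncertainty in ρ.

Each factor contributes (exponent × relative error)² to (δρ/ρ)²:
  (1·δm/m)² = (1×0.0600)² = 0.00360;  (-1·δV/V)² = (-1×0.0653)² = 0.00427
δρ/ρ = √(0.00787) = 0.0887
ρ = 6.667 g/cm^3, so δρ = 0.0887 × 6.667 = 0.591 g/cm^3.

0.591 g/cm^3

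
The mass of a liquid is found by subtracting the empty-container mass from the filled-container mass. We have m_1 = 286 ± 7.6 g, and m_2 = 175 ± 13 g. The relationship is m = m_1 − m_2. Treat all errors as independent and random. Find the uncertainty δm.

Sums and differences: (δm)² = Σ (cᵢ δxᵢ)².
  (δm_1)² = 57.8;  (δm_2)² = 169
δm = √(227) = 15.1 g

15.1 g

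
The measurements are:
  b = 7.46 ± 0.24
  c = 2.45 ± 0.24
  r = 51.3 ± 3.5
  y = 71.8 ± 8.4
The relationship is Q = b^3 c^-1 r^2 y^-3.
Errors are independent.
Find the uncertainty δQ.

0.483

Q is a product of powers, so relative uncertainties combine in quadrature:
  (3·δb/b)² = (3×0.0322)² = 0.00932;  (-1·δc/c)² = (-1×0.0980)² = 0.00960;  (2·δr/r)² = (2×0.0682)² = 0.0186;  (-3·δy/y)² = (-3×0.117)² = 0.123
δQ/Q = √(0.161) = 0.401
Q = 1.20, so δQ = 0.401 × 1.20 = 0.483.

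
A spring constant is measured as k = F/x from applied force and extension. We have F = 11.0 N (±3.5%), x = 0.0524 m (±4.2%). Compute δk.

11.5 N/m

Products/powers → add relative errors in quadrature, weighted by exponent:
  (1·δF/F)² = (1×0.0350)² = 0.00123;  (-1·δx/x)² = (-1×0.0420)² = 0.00176
δk/k = √(0.00299) = 0.0547
k = 210 N/m, so δk = 0.0547 × 210 = 11.5 N/m.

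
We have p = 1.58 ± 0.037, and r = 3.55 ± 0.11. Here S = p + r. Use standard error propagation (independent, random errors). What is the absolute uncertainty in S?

S is a linear combination, so absolute uncertainties add in quadrature:
  (δp)² = 0.00137;  (δr)² = 0.0121
δS = √(0.0135) = 0.116

0.116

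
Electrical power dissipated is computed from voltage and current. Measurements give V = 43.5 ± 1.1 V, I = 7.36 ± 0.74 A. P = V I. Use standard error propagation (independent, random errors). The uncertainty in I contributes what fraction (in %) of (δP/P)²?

94.1%

(δP/P)² = (1·δV/V)² + (1·δI/I)²
  V term: (1×0.0253)² = 0.000639
  I term: (1×0.101)² = 0.0101
Total = 0.0107. Share from I = 0.0101/0.0107 = 0.941.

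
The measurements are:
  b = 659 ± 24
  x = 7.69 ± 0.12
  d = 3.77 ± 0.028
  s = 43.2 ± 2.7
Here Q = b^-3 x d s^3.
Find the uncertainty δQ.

0.00178

For a monomial Q ∝ b^-3, x, d, s^3, fractional errors add in quadrature:
  (-3·δb/b)² = (-3×0.0364)² = 0.0119;  (1·δx/x)² = (1×0.0156)² = 0.000244;  (1·δd/d)² = (1×0.00743)² = 5.52e-05;  (3·δs/s)² = (3×0.0625)² = 0.0352
δQ/Q = √(0.0474) = 0.218
Q = 0.00817, so δQ = 0.218 × 0.00817 = 0.00178.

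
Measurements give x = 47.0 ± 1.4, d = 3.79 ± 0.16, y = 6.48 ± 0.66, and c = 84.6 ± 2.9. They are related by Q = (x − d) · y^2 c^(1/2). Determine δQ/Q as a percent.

Let u = x − d = 43.2. δu = √(δx² + δd²) = √(1.96 + 0.0256) = 1.41, so δu/u = 0.0326.
Q is then a monomial in u, y, c:
δQ/Q = √((δu/u)² + (2·δy/y)² + (½·δc/c)²) = √(0.00106 + 0.0415 + 0.000294) = 0.207

20.7%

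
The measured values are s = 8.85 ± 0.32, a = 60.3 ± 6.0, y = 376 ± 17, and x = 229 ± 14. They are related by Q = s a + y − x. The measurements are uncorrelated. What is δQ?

60.6

Let p = s·a = 534. δp/p = √((1·δs/s)² + (1·δa/a)²) = √(0.00131 + 0.00990) = 0.106, so δp = 56.5.
Q = p + y − x: δQ = √(δp² + δy² + δx²) = √(3190 + 289 + 196) = 60.6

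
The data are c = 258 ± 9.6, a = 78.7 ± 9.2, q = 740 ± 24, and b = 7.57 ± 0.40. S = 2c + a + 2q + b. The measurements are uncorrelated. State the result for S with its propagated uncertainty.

2080 ± 52.5

Sums and differences: (δS)² = Σ (cᵢ δxᵢ)².
  (2·δc)² = 369;  (δa)² = 84.6;  (2·δq)² = 2300;  (δb)² = 0.160
δS = √(2760) = 52.5
S = 2080.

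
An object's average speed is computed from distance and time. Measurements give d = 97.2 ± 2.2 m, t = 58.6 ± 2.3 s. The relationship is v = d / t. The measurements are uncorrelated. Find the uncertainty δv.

v is a product of powers, so relative uncertainties combine in quadrature:
  (1·δd/d)² = (1×0.0226)² = 0.000512;  (-1·δt/t)² = (-1×0.0392)² = 0.00154
δv/v = √(0.00205) = 0.0453
v = 1.66 m/s, so δv = 0.0453 × 1.66 = 0.0752 m/s.

0.0752 m/s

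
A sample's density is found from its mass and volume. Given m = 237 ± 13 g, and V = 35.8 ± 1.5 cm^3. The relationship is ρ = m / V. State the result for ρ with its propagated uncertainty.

ρ is a product of powers, so relative uncertainties combine in quadrature:
  (1·δm/m)² = (1×0.0549)² = 0.00301;  (-1·δV/V)² = (-1×0.0419)² = 0.00176
δρ/ρ = √(0.00476) = 0.0690
ρ = 6.62 g/cm^3, so δρ = 0.0690 × 6.62 = 0.457 g/cm^3.

6.62 ± 0.457 g/cm^3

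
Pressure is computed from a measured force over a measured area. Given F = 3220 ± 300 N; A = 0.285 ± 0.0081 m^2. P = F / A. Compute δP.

1100 Pa

Since P is a product/quotient, work with relative uncertainties:
  (1·δF/F)² = (1×0.0932)² = 0.00868;  (-1·δA/A)² = (-1×0.0284)² = 0.000808
δP/P = √(0.00949) = 0.0974
P = 11300 Pa, so δP = 0.0974 × 11300 = 1100 Pa.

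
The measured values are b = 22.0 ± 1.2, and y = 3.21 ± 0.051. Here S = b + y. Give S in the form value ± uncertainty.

Each term contributes (cᵢ δxᵢ)² to (δS)²:
  (δb)² = 1.44;  (δy)² = 0.00260
δS = √(1.44) = 1.20
S = 25.2.

25.2 ± 1.20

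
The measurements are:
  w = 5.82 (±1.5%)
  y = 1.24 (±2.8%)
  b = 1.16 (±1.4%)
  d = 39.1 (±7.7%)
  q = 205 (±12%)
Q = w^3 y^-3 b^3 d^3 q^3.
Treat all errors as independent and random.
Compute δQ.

Q is a product of powers, so relative uncertainties combine in quadrature:
  (3·δw/w)² = (3×0.0150)² = 0.00202;  (-3·δy/y)² = (-3×0.0280)² = 0.00706;  (3·δb/b)² = (3×0.0140)² = 0.00176;  (3·δd/d)² = (3×0.0770)² = 0.0534;  (3·δq/q)² = (3×0.120)² = 0.130
δQ/Q = √(0.194) = 0.440
Q = 8.31e+13, so δQ = 0.440 × 8.31e+13 = 3.66e+13.

3.66e+13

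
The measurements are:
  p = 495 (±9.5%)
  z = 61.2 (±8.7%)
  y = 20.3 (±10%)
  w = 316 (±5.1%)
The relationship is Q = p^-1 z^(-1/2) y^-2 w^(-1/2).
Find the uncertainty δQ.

Each factor contributes (exponent × relative error)² to (δQ/Q)²:
  (-1·δp/p)² = (-1×0.0950)² = 0.00903;  (−½·δz/z)² = (-0.5×0.0870)² = 0.00189;  (-2·δy/y)² = (-2×0.100)² = 0.0400;  (−½·δw/w)² = (-0.5×0.0510)² = 0.000650
δQ/Q = √(0.0516) = 0.227
Q = 3.53e-08, so δQ = 0.227 × 3.53e-08 = 8.01e-09.

8.01e-09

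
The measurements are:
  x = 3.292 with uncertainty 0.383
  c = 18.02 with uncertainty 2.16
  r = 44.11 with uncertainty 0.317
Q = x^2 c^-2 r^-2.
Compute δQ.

5.74e-06

For a monomial Q ∝ x^2, c^-2, r^-2, fractional errors add in quadrature:
  (2·δx/x)² = (2×0.116)² = 0.0541;  (-2·δc/c)² = (-2×0.120)² = 0.0575;  (-2·δr/r)² = (-2×0.00719)² = 0.000207
δQ/Q = √(0.112) = 0.334
Q = 1.715e-05, so δQ = 0.334 × 1.715e-05 = 5.74e-06.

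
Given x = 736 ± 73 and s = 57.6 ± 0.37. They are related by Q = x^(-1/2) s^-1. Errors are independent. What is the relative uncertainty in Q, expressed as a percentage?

5.00%

Each factor contributes (exponent × relative error)² to (δQ/Q)²:
  (−½·δx/x)² = (-0.5×0.0992)² = 0.00246;  (-1·δs/s)² = (-1×0.00642)² = 4.13e-05
δQ/Q = √(0.00250) = 0.0500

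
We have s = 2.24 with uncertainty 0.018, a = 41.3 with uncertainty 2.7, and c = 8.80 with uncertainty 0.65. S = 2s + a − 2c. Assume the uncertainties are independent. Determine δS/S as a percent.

10.6%

S is a linear combination, so absolute uncertainties add in quadrature:
  (2·δs)² = 0.00130;  (δa)² = 7.29;  (2·δc)² = 1.69
δS = √(8.98) = 3.00
S = 28.2, so δS/S = 3.00/28.2 = 0.106.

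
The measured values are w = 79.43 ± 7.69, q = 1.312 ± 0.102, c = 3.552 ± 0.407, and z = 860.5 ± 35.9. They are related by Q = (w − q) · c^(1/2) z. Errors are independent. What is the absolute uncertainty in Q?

15400

Let u = w − q = 78.12. δu = √(δw² + δq²) = √(59.1 + 0.0104) = 7.69, so δu/u = 0.0984.
Q is then a monomial in u, c, z:
δQ/Q = √((δu/u)² + (½·δc/c)² + (1·δz/z)²) = √(0.00969 + 0.00328 + 0.00174) = 0.121
Q = 126700, so δQ = 0.121 × 126700 = 15400.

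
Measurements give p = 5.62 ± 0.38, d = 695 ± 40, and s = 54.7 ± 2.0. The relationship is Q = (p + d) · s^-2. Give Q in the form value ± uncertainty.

Let u = p + d = 701. δu = √(δp² + δd²) = √(0.144 + 1600) = 40.0, so δu/u = 0.0571.
Q is then a monomial in u, s:
δQ/Q = √((δu/u)² + (-2·δs/s)²) = √(0.00326 + 0.00535) = 0.0928
Q = 0.234, so δQ = 0.0928 × 0.234 = 0.0217.

0.234 ± 0.0217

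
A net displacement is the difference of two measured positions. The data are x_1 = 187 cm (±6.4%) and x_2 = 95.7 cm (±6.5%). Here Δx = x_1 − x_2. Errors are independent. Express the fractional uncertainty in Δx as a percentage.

14.8%

For a sum/difference, combine absolute errors in quadrature:
  (δx_1)² = 143;  (δx_2)² = 38.7
δΔx = √(182) = 13.5 cm
Δx = 91.3 cm, so δΔx/Δx = 13.5/91.3 = 0.148.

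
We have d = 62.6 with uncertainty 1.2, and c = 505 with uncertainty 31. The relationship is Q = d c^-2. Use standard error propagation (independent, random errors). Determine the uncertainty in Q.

For a monomial Q ∝ d, c^-2, fractional errors add in quadrature:
  (1·δd/d)² = (1×0.0192)² = 0.000367;  (-2·δc/c)² = (-2×0.0614)² = 0.0151
δQ/Q = √(0.0154) = 0.124
Q = 0.000245, so δQ = 0.124 × 0.000245 = 3.05e-05.

3.05e-05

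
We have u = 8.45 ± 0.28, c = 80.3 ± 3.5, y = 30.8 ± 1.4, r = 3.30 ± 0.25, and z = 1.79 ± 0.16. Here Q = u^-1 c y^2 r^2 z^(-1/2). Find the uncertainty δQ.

Since Q is a product/quotient, work with relative uncertainties:
  (-1·δu/u)² = (-1×0.0331)² = 0.00110;  (1·δc/c)² = (1×0.0436)² = 0.00190;  (2·δy/y)² = (2×0.0455)² = 0.00826;  (2·δr/r)² = (2×0.0758)² = 0.0230;  (−½·δz/z)² = (-0.5×0.0894)² = 0.00200
δQ/Q = √(0.0362) = 0.190
Q = 73400, so δQ = 0.190 × 73400 = 14000.

14000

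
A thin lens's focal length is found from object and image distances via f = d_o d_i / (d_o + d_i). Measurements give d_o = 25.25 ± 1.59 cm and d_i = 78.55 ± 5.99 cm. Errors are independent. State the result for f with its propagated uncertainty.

19.11 ± 0.977 cm

∂f/∂d_o = (d_i/(d_o+d_i))² = 0.573;  ∂f/∂d_i = (d_o/(d_o+d_i))² = 0.0592
δf = √((∂f/∂d_o · δd_o)² + (∂f/∂d_i · δd_i)²) = √(0.829 + 0.126) = 0.977 cm
f = 19.11 cm.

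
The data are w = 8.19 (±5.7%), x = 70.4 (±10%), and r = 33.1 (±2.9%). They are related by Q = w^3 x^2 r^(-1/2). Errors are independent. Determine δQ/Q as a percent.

Since Q is a product/quotient, work with relative uncertainties:
  (3·δw/w)² = (3×0.0570)² = 0.0292;  (2·δx/x)² = (2×0.100)² = 0.0400;  (−½·δr/r)² = (-0.5×0.0290)² = 0.000210
δQ/Q = √(0.0695) = 0.264

26.4%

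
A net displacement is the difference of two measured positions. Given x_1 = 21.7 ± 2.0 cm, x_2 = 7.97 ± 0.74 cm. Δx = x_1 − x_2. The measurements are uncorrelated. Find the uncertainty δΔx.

Each term contributes (cᵢ δxᵢ)² to (δΔx)²:
  (δx_1)² = 4.00;  (δx_2)² = 0.548
δΔx = √(4.55) = 2.13 cm

2.13 cm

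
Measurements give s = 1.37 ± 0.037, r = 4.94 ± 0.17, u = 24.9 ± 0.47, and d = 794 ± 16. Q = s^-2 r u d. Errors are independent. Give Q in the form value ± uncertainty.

Q is a product of powers, so relative uncertainties combine in quadrature:
  (-2·δs/s)² = (-2×0.0270)² = 0.00292;  (1·δr/r)² = (1×0.0344)² = 0.00118;  (1·δu/u)² = (1×0.0189)² = 0.000356;  (1·δd/d)² = (1×0.0202)² = 0.000406
δQ/Q = √(0.00486) = 0.0697
Q = 52000, so δQ = 0.0697 × 52000 = 3630.

52000 ± 3630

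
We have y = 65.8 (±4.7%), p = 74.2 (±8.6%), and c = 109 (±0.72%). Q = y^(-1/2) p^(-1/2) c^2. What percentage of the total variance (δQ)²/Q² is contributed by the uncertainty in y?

21.2%

(δQ/Q)² = (−½·δy/y)² + (−½·δp/p)² + (2·δc/c)²
  y term: (-0.5×0.0470)² = 0.000552
  p term: (-0.5×0.0860)² = 0.00185
  c term: (2×0.00720)² = 0.000207
Total = 0.00261. Share from y = 0.000552/0.00261 = 0.212.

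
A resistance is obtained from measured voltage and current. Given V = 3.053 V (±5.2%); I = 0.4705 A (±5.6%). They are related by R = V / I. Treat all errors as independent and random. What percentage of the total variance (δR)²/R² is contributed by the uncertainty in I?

(δR/R)² = (1·δV/V)² + (-1·δI/I)²
  V term: (1×0.0520)² = 0.00270
  I term: (-1×0.0560)² = 0.00314
Total = 0.00584. Share from I = 0.00314/0.00584 = 0.537.

53.7%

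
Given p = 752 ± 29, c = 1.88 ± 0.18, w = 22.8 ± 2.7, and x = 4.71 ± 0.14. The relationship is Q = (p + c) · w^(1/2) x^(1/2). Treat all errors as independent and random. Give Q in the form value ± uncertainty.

Let u = p + c = 754. δu = √(δp² + δc²) = √(841 + 0.0324) = 29.0, so δu/u = 0.0385.
Q is then a monomial in u, w, x:
δQ/Q = √((δu/u)² + (½·δw/w)² + (½·δx/x)²) = √(0.00148 + 0.00351 + 0.000221) = 0.0722
Q = 7810, so δQ = 0.0722 × 7810 = 564.

7810 ± 564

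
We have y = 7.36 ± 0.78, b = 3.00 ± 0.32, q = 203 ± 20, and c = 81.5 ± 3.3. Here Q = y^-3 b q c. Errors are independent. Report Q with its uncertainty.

Products/powers → add relative errors in quadrature, weighted by exponent:
  (-3·δy/y)² = (-3×0.106)² = 0.101;  (1·δb/b)² = (1×0.107)² = 0.0114;  (1·δq/q)² = (1×0.0985)² = 0.00971;  (1·δc/c)² = (1×0.0405)² = 0.00164
δQ/Q = √(0.124) = 0.352
Q = 124, so δQ = 0.352 × 124 = 43.8.

124 ± 43.8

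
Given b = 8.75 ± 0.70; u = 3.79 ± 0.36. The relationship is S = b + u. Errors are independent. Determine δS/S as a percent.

Absolute uncertainties add in quadrature for a linear combination:
  (δb)² = 0.490;  (δu)² = 0.130
δS = √(0.620) = 0.787
S = 12.5, so δS/S = 0.787/12.5 = 0.0628.

6.28%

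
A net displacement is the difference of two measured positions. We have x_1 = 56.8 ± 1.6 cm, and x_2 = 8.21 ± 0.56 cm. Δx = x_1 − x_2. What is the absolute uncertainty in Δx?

1.70 cm

Δx is a linear combination, so absolute uncertainties add in quadrature:
  (δx_1)² = 2.56;  (δx_2)² = 0.314
δΔx = √(2.87) = 1.70 cm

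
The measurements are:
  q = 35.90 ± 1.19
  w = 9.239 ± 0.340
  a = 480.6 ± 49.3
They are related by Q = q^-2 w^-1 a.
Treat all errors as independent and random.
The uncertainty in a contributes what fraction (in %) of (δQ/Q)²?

64.7%

(δQ/Q)² = (-2·δq/q)² + (-1·δw/w)² + (1·δa/a)²
  q term: (-2×0.0331)² = 0.00440
  w term: (-1×0.0368)² = 0.00135
  a term: (1×0.103)² = 0.0105
Total = 0.0163. Share from a = 0.0105/0.0163 = 0.647.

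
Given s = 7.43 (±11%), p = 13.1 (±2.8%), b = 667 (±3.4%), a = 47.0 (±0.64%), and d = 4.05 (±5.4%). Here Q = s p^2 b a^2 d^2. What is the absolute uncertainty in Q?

5.18e+09

Products/powers → add relative errors in quadrature, weighted by exponent:
  (1·δs/s)² = (1×0.110)² = 0.0121;  (2·δp/p)² = (2×0.0280)² = 0.00314;  (1·δb/b)² = (1×0.0340)² = 0.00116;  (2·δa/a)² = (2×0.00640)² = 0.000164;  (2·δd/d)² = (2×0.0540)² = 0.0117
δQ/Q = √(0.0282) = 0.168
Q = 3.08e+10, so δQ = 0.168 × 3.08e+10 = 5.18e+09.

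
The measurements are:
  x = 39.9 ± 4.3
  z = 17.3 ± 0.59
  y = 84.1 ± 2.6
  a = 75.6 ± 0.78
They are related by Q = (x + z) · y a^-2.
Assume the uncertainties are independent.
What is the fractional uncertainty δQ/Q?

0.0845

Let u = x + z = 57.2. δu = √(δx² + δz²) = √(18.5 + 0.348) = 4.34, so δu/u = 0.0759.
Q is then a monomial in u, y, a:
δQ/Q = √((δu/u)² + (1·δy/y)² + (-2·δa/a)²) = √(0.00576 + 0.000956 + 0.000426) = 0.0845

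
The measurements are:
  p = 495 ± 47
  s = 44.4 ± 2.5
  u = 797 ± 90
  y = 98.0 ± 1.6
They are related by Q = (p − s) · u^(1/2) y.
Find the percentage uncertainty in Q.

12.0%

Let w = p − s = 451. δw = √(δp² + δs²) = √(2210 + 6.25) = 47.1, so δw/w = 0.104.
Q is then a monomial in w, u, y:
δQ/Q = √((δw/w)² + (½·δu/u)² + (1·δy/y)²) = √(0.0109 + 0.00319 + 0.000267) = 0.120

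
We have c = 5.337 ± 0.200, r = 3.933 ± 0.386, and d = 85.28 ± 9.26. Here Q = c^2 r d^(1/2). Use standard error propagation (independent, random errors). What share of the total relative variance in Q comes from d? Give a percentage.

(δQ/Q)² = (2·δc/c)² + (1·δr/r)² + (½·δd/d)²
  c term: (2×0.0375)² = 0.00562
  r term: (1×0.0981)² = 0.00963
  d term: (0.5×0.109)² = 0.00295
Total = 0.0182. Share from d = 0.00295/0.0182 = 0.162.

16.2%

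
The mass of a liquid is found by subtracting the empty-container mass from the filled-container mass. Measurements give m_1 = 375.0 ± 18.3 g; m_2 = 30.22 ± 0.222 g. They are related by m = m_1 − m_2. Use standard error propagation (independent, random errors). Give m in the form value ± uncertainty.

344.8 ± 18.3 g

Absolute uncertainties add in quadrature for a linear combination:
  (δm_1)² = 335;  (δm_2)² = 0.0493
δm = √(335) = 18.3 g
m = 344.8 g.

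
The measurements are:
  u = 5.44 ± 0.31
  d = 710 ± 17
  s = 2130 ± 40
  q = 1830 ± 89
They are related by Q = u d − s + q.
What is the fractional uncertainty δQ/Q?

0.0724

Let p = u·d = 3860. δp/p = √((1·δu/u)² + (1·δd/d)²) = √(0.00325 + 0.000573) = 0.0618, so δp = 239.
Q = p − s + q: δQ = √(δp² + δs² + δq²) = √(57000 + 1600 + 7920) = 258
Q = 3560, so δQ/Q = 258/3560 = 0.0724.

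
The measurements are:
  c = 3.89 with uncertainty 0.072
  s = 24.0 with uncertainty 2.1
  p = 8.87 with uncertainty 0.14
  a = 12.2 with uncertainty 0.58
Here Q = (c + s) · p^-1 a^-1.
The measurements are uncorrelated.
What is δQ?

0.0233

Let u = c + s = 27.9. δu = √(δc² + δs²) = √(0.00518 + 4.41) = 2.10, so δu/u = 0.0753.
Q is then a monomial in u, p, a:
δQ/Q = √((δu/u)² + (-1·δp/p)² + (-1·δa/a)²) = √(0.00568 + 0.000249 + 0.00226) = 0.0905
Q = 0.258, so δQ = 0.0905 × 0.258 = 0.0233.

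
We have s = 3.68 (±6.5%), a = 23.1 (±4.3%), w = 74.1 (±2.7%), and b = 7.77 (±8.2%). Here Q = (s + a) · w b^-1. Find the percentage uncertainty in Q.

9.44%

Let u = s + a = 26.8. δu = √(δs² + δa²) = √(0.0572 + 0.987) = 1.02, so δu/u = 0.0382.
Q is then a monomial in u, w, b:
δQ/Q = √((δu/u)² + (1·δw/w)² + (-1·δb/b)²) = √(0.00146 + 0.000729 + 0.00672) = 0.0944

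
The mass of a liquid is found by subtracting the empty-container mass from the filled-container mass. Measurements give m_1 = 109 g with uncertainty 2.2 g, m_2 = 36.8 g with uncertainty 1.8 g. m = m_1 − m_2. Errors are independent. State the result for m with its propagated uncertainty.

For a sum/difference, combine absolute errors in quadrature:
  (δm_1)² = 4.84;  (δm_2)² = 3.24
δm = √(8.08) = 2.84 g
m = 72.2 g.

72.2 ± 2.84 g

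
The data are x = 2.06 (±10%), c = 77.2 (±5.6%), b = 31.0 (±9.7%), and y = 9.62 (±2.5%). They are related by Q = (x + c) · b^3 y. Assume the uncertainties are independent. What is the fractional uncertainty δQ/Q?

0.297

Let u = x + c = 79.3. δu = √(δx² + δc²) = √(0.0424 + 18.7) = 4.33, so δu/u = 0.0546.
Q is then a monomial in u, b, y:
δQ/Q = √((δu/u)² + (3·δb/b)² + (1·δy/y)²) = √(0.00298 + 0.0847 + 0.000625) = 0.297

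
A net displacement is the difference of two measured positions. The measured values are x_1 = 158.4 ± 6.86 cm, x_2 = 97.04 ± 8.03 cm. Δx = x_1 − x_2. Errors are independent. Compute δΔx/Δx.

Each term contributes (cᵢ δxᵢ)² to (δΔx)²:
  (δx_1)² = 47.1;  (δx_2)² = 64.5
δΔx = √(112) = 10.6 cm
Δx = 61.36 cm, so δΔx/Δx = 10.6/61.36 = 0.172.

0.172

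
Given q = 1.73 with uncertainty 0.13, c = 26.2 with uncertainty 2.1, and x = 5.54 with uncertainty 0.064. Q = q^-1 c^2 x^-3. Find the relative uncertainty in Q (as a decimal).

For a monomial Q ∝ q^-1, c^2, x^-3, fractional errors add in quadrature:
  (-1·δq/q)² = (-1×0.0751)² = 0.00565;  (2·δc/c)² = (2×0.0802)² = 0.0257;  (-3·δx/x)² = (-3×0.0116)² = 0.00120
δQ/Q = √(0.0325) = 0.180

0.180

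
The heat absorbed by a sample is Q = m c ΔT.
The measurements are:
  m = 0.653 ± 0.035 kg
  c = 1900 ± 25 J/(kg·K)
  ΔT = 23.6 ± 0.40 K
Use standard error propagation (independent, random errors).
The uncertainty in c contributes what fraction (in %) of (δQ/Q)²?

5.19%

(δQ/Q)² = (1·δm/m)² + (1·δc/c)² + (1·δΔT/ΔT)²
  m term: (1×0.0536)² = 0.00287
  c term: (1×0.0132)² = 0.000173
  ΔT term: (1×0.0169)² = 0.000287
Total = 0.00333. Share from c = 0.000173/0.00333 = 0.0519.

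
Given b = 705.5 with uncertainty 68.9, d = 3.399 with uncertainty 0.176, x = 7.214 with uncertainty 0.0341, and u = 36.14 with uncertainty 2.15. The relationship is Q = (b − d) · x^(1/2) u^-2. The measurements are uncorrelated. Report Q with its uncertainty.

Let w = b − d = 702.1. δw = √(δb² + δd²) = √(4750 + 0.0310) = 68.9, so δw/w = 0.0981.
Q is then a monomial in w, x, u:
δQ/Q = √((δw/w)² + (½·δx/x)² + (-2·δu/u)²) = √(0.00963 + 5.59e-06 + 0.0142) = 0.154
Q = 1.444, so δQ = 0.154 × 1.444 = 0.223.

1.444 ± 0.223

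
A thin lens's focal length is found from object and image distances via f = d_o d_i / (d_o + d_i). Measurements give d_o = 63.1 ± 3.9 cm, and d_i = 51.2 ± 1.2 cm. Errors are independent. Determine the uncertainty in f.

∂f/∂d_o = (d_i/(d_o+d_i))² = 0.201;  ∂f/∂d_i = (d_o/(d_o+d_i))² = 0.305
δf = √((∂f/∂d_o · δd_o)² + (∂f/∂d_i · δd_i)²) = √(0.612 + 0.134) = 0.864 cm

0.864 cm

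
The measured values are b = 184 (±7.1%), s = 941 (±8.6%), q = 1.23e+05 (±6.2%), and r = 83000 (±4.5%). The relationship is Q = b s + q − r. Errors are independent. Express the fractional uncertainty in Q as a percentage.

Let p = b·s = 1.73e+05. δp/p = √((1·δb/b)² + (1·δs/s)²) = √(0.00504 + 0.00740) = 0.112, so δp = 19300.
Q = p + q − r: δQ = √(δp² + δq² + δr²) = √(3.73e+08 + 5.82e+07 + 1.4e+07) = 21100
Q = 2.13e+05, so δQ/Q = 21100/2.13e+05 = 0.0990.

9.90%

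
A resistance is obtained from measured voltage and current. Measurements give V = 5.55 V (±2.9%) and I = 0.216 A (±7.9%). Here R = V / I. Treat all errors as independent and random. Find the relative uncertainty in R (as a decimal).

Each factor contributes (exponent × relative error)² to (δR/R)²:
  (1·δV/V)² = (1×0.0290)² = 0.000841;  (-1·δI/I)² = (-1×0.0790)² = 0.00624
δR/R = √(0.00708) = 0.0842

0.0842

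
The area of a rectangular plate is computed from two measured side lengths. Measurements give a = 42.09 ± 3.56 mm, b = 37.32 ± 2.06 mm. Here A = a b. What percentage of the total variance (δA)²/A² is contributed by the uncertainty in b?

(δA/A)² = (1·δa/a)² + (1·δb/b)²
  a term: (1×0.0846)² = 0.00715
  b term: (1×0.0552)² = 0.00305
Total = 0.0102. Share from b = 0.00305/0.0102 = 0.299.

29.9%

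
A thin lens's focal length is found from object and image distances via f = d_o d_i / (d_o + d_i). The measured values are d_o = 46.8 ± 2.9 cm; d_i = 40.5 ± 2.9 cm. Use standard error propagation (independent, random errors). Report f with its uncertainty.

21.7 ± 1.04 cm

∂f/∂d_o = (d_i/(d_o+d_i))² = 0.215;  ∂f/∂d_i = (d_o/(d_o+d_i))² = 0.287
δf = √((∂f/∂d_o · δd_o)² + (∂f/∂d_i · δd_i)²) = √(0.390 + 0.695) = 1.04 cm
f = 21.7 cm.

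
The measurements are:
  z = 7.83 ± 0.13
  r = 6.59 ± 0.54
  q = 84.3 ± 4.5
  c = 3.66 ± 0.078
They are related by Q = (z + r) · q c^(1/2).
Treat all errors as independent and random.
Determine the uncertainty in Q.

Let u = z + r = 14.4. δu = √(δz² + δr²) = √(0.0169 + 0.292) = 0.555, so δu/u = 0.0385.
Q is then a monomial in u, q, c:
δQ/Q = √((δu/u)² + (1·δq/q)² + (½·δc/c)²) = √(0.00148 + 0.00285 + 0.000114) = 0.0667
Q = 2330, so δQ = 0.0667 × 2330 = 155.

155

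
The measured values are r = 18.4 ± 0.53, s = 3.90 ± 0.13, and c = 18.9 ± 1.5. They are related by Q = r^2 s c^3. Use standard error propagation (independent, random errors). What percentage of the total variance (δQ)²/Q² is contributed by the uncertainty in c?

92.8%

(δQ/Q)² = (2·δr/r)² + (1·δs/s)² + (3·δc/c)²
  r term: (2×0.0288)² = 0.00332
  s term: (1×0.0333)² = 0.00111
  c term: (3×0.0794)² = 0.0567
Total = 0.0611. Share from c = 0.0567/0.0611 = 0.928.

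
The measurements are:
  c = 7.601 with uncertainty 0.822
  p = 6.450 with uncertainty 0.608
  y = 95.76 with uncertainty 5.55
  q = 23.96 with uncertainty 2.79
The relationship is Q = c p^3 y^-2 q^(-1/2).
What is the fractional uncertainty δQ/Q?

0.329

Since Q is a product/quotient, work with relative uncertainties:
  (1·δc/c)² = (1×0.108)² = 0.0117;  (3·δp/p)² = (3×0.0943)² = 0.0800;  (-2·δy/y)² = (-2×0.0580)² = 0.0134;  (−½·δq/q)² = (-0.5×0.116)² = 0.00339
δQ/Q = √(0.108) = 0.329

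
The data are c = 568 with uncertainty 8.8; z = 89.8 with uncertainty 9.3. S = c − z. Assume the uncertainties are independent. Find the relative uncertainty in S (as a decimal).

0.0268

Each term contributes (cᵢ δxᵢ)² to (δS)²:
  (δc)² = 77.4;  (δz)² = 86.5
δS = √(164) = 12.8
S = 478, so δS/S = 12.8/478 = 0.0268.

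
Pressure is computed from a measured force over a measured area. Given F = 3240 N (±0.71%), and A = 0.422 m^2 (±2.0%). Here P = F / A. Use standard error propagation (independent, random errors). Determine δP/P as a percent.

P is a product of powers, so relative uncertainties combine in quadrature:
  (1·δF/F)² = (1×0.00710)² = 5.04e-05;  (-1·δA/A)² = (-1×0.0200)² = 0.000400
δP/P = √(0.000450) = 0.0212

2.12%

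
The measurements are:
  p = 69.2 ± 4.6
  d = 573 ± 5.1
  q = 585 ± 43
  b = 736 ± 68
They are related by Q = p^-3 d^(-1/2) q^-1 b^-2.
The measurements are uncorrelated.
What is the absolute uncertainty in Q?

1.12e-16

Since Q is a product/quotient, work with relative uncertainties:
  (-3·δp/p)² = (-3×0.0665)² = 0.0398;  (−½·δd/d)² = (-0.5×0.00890)² = 1.98e-05;  (-1·δq/q)² = (-1×0.0735)² = 0.00540;  (-2·δb/b)² = (-2×0.0924)² = 0.0341
δQ/Q = √(0.0793) = 0.282
Q = 3.98e-16, so δQ = 0.282 × 3.98e-16 = 1.12e-16.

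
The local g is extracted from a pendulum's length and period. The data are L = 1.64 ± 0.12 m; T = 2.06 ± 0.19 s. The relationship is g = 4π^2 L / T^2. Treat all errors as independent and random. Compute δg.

For a monomial g ∝ L, T^-2, fractional errors add in quadrature:
  (1·δL/L)² = (1×0.0732)² = 0.00535;  (-2·δT/T)² = (-2×0.0922)² = 0.0340
δg/g = √(0.0394) = 0.198
g = 15.3 m/s^2, so δg = 0.198 × 15.3 = 3.03 m/s^2.

3.03 m/s^2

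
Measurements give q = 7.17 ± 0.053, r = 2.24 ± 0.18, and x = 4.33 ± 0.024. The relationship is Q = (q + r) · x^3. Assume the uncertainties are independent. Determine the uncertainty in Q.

19.8

Let u = q + r = 9.41. δu = √(δq² + δr²) = √(0.00281 + 0.0324) = 0.188, so δu/u = 0.0199.
Q is then a monomial in u, x:
δQ/Q = √((δu/u)² + (3·δx/x)²) = √(0.000398 + 0.000276) = 0.0260
Q = 764, so δQ = 0.0260 × 764 = 19.8.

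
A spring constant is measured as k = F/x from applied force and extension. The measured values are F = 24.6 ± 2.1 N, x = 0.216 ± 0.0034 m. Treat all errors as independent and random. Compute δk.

9.89 N/m

Relative error in a monomial: (δk/k)² = Σ (nᵢ · δxᵢ/xᵢ)².
  (1·δF/F)² = (1×0.0854)² = 0.00729;  (-1·δx/x)² = (-1×0.0157)² = 0.000248
δk/k = √(0.00754) = 0.0868
k = 114 N/m, so δk = 0.0868 × 114 = 9.89 N/m.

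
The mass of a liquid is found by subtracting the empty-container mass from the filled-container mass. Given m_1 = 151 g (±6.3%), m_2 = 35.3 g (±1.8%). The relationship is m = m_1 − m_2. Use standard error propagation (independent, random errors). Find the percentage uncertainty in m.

8.24%

Each term contributes (cᵢ δxᵢ)² to (δm)²:
  (δm_1)² = 90.5;  (δm_2)² = 0.404
δm = √(90.9) = 9.53 g
m = 116 g, so δm/m = 9.53/116 = 0.0824.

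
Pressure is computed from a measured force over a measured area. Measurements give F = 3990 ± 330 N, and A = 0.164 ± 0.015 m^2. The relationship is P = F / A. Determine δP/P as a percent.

12.3%

Relative error in a monomial: (δP/P)² = Σ (nᵢ · δxᵢ/xᵢ)².
  (1·δF/F)² = (1×0.0827)² = 0.00684;  (-1·δA/A)² = (-1×0.0915)² = 0.00837
δP/P = √(0.0152) = 0.123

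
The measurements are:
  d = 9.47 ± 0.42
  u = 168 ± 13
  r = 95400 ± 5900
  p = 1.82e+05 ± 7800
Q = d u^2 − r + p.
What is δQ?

Let w = d·u^2 = 2.67e+05. δw/w = √((1·δd/d)² + (2·δu/u)²) = √(0.00197 + 0.0240) = 0.161, so δw = 43000.
Q = w − r + p: δQ = √(δw² + δr² + δp²) = √(1.85e+09 + 3.48e+07 + 6.08e+07) = 44100

44100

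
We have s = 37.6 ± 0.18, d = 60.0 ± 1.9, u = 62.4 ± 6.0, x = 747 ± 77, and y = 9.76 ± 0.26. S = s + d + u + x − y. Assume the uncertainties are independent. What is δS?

77.3

For a sum/difference, combine absolute errors in quadrature:
  (δs)² = 0.0324;  (δd)² = 3.61;  (δu)² = 36.0;  (δx)² = 5930;  (δy)² = 0.0676
δS = √(5970) = 77.3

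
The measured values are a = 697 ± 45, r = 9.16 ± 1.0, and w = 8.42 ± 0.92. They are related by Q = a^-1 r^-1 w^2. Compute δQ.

For a monomial Q ∝ a^-1, r^-1, w^2, fractional errors add in quadrature:
  (-1·δa/a)² = (-1×0.0646)² = 0.00417;  (-1·δr/r)² = (-1×0.109)² = 0.0119;  (2·δw/w)² = (2×0.109)² = 0.0478
δQ/Q = √(0.0638) = 0.253
Q = 0.0111, so δQ = 0.253 × 0.0111 = 0.00281.

0.00281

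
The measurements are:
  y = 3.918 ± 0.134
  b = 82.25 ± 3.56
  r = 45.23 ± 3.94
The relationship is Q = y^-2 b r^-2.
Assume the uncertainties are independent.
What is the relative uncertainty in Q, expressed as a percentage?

19.2%

Since Q is a product/quotient, work with relative uncertainties:
  (-2·δy/y)² = (-2×0.0342)² = 0.00468;  (1·δb/b)² = (1×0.0433)² = 0.00187;  (-2·δr/r)² = (-2×0.0871)² = 0.0304
δQ/Q = √(0.0369) = 0.192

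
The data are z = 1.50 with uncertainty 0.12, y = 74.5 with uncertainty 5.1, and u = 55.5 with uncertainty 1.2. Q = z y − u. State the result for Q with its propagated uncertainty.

Let p = z·y = 112. δp/p = √((1·δz/z)² + (1·δy/y)²) = √(0.00640 + 0.00469) = 0.105, so δp = 11.8.
Q = p − u: δQ = √(δp² + δu²) = √(138 + 1.44) = 11.8
Q = 56.2.

56.2 ± 11.8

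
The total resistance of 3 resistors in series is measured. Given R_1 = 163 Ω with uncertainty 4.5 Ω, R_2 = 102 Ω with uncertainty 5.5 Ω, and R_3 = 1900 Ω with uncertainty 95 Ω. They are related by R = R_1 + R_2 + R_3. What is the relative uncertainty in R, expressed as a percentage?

Absolute uncertainties add in quadrature for a linear combination:
  (δR_1)² = 20.2;  (δR_2)² = 30.2;  (δR_3)² = 9020
δR = √(9080) = 95.3 Ω
R = 2160 Ω, so δR/R = 95.3/2160 = 0.0440.

4.40%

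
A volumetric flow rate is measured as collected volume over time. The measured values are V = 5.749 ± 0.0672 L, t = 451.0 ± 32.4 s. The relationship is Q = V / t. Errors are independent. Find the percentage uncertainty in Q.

7.28%

For a monomial Q ∝ V, t^-1, fractional errors add in quadrature:
  (1·δV/V)² = (1×0.0117)² = 0.000137;  (-1·δt/t)² = (-1×0.0718)² = 0.00516
δQ/Q = √(0.00530) = 0.0728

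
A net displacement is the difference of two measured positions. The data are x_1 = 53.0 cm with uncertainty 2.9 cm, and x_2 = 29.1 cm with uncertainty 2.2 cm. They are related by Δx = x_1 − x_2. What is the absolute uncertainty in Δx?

3.64 cm

Sums and differences: (δΔx)² = Σ (cᵢ δxᵢ)².
  (δx_1)² = 8.41;  (δx_2)² = 4.84
δΔx = √(13.2) = 3.64 cm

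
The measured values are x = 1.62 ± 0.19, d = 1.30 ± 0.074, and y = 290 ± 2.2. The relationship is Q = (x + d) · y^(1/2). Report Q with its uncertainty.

Let u = x + d = 2.92. δu = √(δx² + δd²) = √(0.0361 + 0.00548) = 0.204, so δu/u = 0.0698.
Q is then a monomial in u, y:
δQ/Q = √((δu/u)² + (½·δy/y)²) = √(0.00488 + 1.44e-05) = 0.0699
Q = 49.7, so δQ = 0.0699 × 49.7 = 3.48.

49.7 ± 3.48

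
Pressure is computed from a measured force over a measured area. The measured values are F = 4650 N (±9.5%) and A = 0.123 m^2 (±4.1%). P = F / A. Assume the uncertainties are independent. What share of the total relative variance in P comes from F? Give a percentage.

84.3%

(δP/P)² = (1·δF/F)² + (-1·δA/A)²
  F term: (1×0.0950)² = 0.00903
  A term: (-1×0.0410)² = 0.00168
Total = 0.0107. Share from F = 0.00903/0.0107 = 0.843.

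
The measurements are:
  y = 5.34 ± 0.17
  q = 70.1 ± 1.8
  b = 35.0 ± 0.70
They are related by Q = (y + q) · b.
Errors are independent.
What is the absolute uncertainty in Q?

Let u = y + q = 75.4. δu = √(δy² + δq²) = √(0.0289 + 3.24) = 1.81, so δu/u = 0.0240.
Q is then a monomial in u, b:
δQ/Q = √((δu/u)² + (1·δb/b)²) = √(0.000574 + 0.000400) = 0.0312
Q = 2640, so δQ = 0.0312 × 2640 = 82.4.

82.4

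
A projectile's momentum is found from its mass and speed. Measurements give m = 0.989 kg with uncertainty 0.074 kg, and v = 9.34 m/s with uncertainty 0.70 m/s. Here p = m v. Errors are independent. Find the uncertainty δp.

For a monomial p ∝ m, v, fractional errors add in quadrature:
  (1·δm/m)² = (1×0.0748)² = 0.00560;  (1·δv/v)² = (1×0.0749)² = 0.00562
δp/p = √(0.0112) = 0.106
p = 9.24 kg·m/s, so δp = 0.106 × 9.24 = 0.978 kg·m/s.

0.978 kg·m/s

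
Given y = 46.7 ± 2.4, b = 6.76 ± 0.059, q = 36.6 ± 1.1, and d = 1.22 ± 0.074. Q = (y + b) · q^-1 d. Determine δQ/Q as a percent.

8.12%

Let u = y + b = 53.5. δu = √(δy² + δb²) = √(5.76 + 0.00348) = 2.40, so δu/u = 0.0449.
Q is then a monomial in u, q, d:
δQ/Q = √((δu/u)² + (-1·δq/q)² + (1·δd/d)²) = √(0.00202 + 0.000903 + 0.00368) = 0.0812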